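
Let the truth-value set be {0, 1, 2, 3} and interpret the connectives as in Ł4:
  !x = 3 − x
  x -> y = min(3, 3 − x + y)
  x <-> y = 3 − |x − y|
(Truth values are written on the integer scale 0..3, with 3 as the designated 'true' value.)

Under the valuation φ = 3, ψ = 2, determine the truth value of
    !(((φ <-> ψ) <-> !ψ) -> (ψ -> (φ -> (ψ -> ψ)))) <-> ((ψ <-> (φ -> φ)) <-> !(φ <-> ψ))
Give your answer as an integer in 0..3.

1

φ <-> ψ = 3 <-> 2 = 2
!ψ = !2 = 1
(φ <-> ψ) <-> !ψ = 2 <-> 1 = 2
ψ -> ψ = 2 -> 2 = 3
φ -> (ψ -> ψ) = 3 -> 3 = 3
ψ -> (φ -> (ψ -> ψ)) = 2 -> 3 = 3
((φ <-> ψ) <-> !ψ) -> (ψ -> (φ -> (ψ -> ψ))) = 2 -> 3 = 3
!(((φ <-> ψ) <-> !ψ) -> (ψ -> (φ -> (ψ -> ψ)))) = !3 = 0
φ -> φ = 3 -> 3 = 3
ψ <-> (φ -> φ) = 2 <-> 3 = 2
φ <-> ψ = 3 <-> 2 = 2
!(φ <-> ψ) = !2 = 1
(ψ <-> (φ -> φ)) <-> !(φ <-> ψ) = 2 <-> 1 = 2
!(((φ <-> ψ) <-> !ψ) -> (ψ -> (φ -> (ψ -> ψ)))) <-> ((ψ <-> (φ -> φ)) <-> !(φ <-> ψ)) = 0 <-> 2 = 1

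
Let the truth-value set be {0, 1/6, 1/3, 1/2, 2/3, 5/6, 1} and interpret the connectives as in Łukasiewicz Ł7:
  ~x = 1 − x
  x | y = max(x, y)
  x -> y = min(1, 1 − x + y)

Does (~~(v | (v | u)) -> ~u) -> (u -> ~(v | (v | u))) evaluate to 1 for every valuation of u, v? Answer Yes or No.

At u = 1/6, v = 2/3, for instance:
v | u = 2/3 | 1/6 = 2/3
v | (v | u) = 2/3 | 2/3 = 2/3
~(v | (v | u)) = ~2/3 = 1/3
~~(v | (v | u)) = ~1/3 = 2/3
~u = ~1/6 = 5/6
~~(v | (v | u)) -> ~u = 2/3 -> 5/6 = 1
u -> ~(v | (v | u)) = 1/6 -> 1/3 = 1
(~~(v | (v | u)) -> ~u) -> (u -> ~(v | (v | u))) = 1 -> 1 = 1
and checking the remaining 48 assignments likewise gives ≥ 1 in every case.

Yes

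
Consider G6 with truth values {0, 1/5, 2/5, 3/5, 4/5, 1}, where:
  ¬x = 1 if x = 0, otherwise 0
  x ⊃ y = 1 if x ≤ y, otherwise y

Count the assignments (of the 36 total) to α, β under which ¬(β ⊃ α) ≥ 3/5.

5

value 1: 5 assignments (counts)
value 0: 31 assignments
So 5 of the 36 assignments meet the threshold.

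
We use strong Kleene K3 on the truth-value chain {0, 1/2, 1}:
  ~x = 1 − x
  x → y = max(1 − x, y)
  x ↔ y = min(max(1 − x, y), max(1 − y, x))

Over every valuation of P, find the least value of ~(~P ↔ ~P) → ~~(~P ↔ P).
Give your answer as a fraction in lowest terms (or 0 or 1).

1/2

Take P = 1/2:
~P = ~1/2 = 1/2
~P = ~1/2 = 1/2
~P ↔ ~P = 1/2 ↔ 1/2 = 1/2
~(~P ↔ ~P) = ~1/2 = 1/2
~P = ~1/2 = 1/2
~P ↔ P = 1/2 ↔ 1/2 = 1/2
~(~P ↔ P) = ~1/2 = 1/2
~~(~P ↔ P) = ~1/2 = 1/2
~(~P ↔ ~P) → ~~(~P ↔ P) = 1/2 → 1/2 = 1/2
No assignment yields a value below 1/2, so this is the minimum.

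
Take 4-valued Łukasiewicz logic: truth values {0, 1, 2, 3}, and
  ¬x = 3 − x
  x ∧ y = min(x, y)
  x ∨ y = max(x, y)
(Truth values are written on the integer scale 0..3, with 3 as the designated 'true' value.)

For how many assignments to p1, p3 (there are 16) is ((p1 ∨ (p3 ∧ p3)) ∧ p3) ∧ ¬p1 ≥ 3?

p1 = 0, p3 = 0 ↦ 0  <
p1 = 0, p3 = 1 ↦ 1  <
p1 = 0, p3 = 2 ↦ 2  <
p1 = 0, p3 = 3 ↦ 3  ≥
p1 = 1, p3 = 0 ↦ 0  <
p1 = 1, p3 = 1 ↦ 1  <
p1 = 1, p3 = 2 ↦ 2  <
p1 = 1, p3 = 3 ↦ 2  <
p1 = 2, p3 = 0 ↦ 0  <
p1 = 2, p3 = 1 ↦ 1  <
p1 = 2, p3 = 2 ↦ 1  <
p1 = 2, p3 = 3 ↦ 1  <
p1 = 3, p3 = 0 ↦ 0  <
p1 = 3, p3 = 1 ↦ 0  <
p1 = 3, p3 = 2 ↦ 0  <
p1 = 3, p3 = 3 ↦ 0  <
So 1 of the 16 assignments meets the threshold.

1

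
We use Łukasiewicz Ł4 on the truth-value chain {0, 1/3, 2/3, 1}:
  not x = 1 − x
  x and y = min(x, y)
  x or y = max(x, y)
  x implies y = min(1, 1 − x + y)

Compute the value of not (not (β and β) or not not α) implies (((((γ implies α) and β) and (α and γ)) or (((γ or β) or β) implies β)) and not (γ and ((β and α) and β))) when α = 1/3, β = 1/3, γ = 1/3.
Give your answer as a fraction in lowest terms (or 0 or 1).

β and β = 1/3 and 1/3 = 1/3
not (β and β) = not 1/3 = 2/3
not α = not 1/3 = 2/3
not not α = not 2/3 = 1/3
not (β and β) or not not α = 2/3 or 1/3 = 2/3
not (not (β and β) or not not α) = not 2/3 = 1/3
γ implies α = 1/3 implies 1/3 = 1
(γ implies α) and β = 1 and 1/3 = 1/3
α and γ = 1/3 and 1/3 = 1/3
((γ implies α) and β) and (α and γ) = 1/3 and 1/3 = 1/3
γ or β = 1/3 or 1/3 = 1/3
(γ or β) or β = 1/3 or 1/3 = 1/3
((γ or β) or β) implies β = 1/3 implies 1/3 = 1
(((γ implies α) and β) and (α and γ)) or (((γ or β) or β) implies β) = 1/3 or 1 = 1
β and α = 1/3 and 1/3 = 1/3
(β and α) and β = 1/3 and 1/3 = 1/3
γ and ((β and α) and β) = 1/3 and 1/3 = 1/3
not (γ and ((β and α) and β)) = not 1/3 = 2/3
((((γ implies α) and β) and (α and γ)) or (((γ or β) or β) implies β)) and not (γ and ((β and α) and β)) = 1 and 2/3 = 2/3
not (not (β and β) or not not α) implies (((((γ implies α) and β) and (α and γ)) or (((γ or β) or β) implies β)) and not (γ and ((β and α) and β))) = 1/3 implies 2/3 = 1

1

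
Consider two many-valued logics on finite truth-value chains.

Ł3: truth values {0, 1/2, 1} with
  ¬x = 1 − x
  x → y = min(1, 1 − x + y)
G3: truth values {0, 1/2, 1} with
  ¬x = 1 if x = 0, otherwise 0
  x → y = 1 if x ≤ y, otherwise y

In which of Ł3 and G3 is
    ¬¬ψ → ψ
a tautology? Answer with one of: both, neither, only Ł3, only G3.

only Ł3

In Ł3: every assignment gives 1 — tautology.
In G3: at ψ = 1/2 the value is 1/2 — not a tautology.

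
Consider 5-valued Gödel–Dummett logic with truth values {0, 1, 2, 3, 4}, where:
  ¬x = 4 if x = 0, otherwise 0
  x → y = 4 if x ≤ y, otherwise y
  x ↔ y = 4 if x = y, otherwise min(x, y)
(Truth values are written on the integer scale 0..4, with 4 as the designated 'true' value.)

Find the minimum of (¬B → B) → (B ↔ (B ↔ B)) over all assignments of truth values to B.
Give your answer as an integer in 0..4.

1

Take B = 1:
¬B = ¬1 = 0
¬B → B = 0 → 1 = 4
B ↔ B = 1 ↔ 1 = 4
B ↔ (B ↔ B) = 1 ↔ 4 = 1
(¬B → B) → (B ↔ (B ↔ B)) = 4 → 1 = 1
No assignment yields a value below 1, so this is the minimum.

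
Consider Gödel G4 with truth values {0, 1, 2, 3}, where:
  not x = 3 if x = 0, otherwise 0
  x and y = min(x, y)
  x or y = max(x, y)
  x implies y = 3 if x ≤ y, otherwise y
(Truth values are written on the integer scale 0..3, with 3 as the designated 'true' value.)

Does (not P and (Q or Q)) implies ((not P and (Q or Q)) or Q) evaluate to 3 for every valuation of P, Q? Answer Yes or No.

P = 0, Q = 0 ↦ 3
P = 0, Q = 1 ↦ 3
P = 0, Q = 2 ↦ 3
P = 0, Q = 3 ↦ 3
P = 1, Q = 0 ↦ 3
P = 1, Q = 1 ↦ 3
P = 1, Q = 2 ↦ 3
P = 1, Q = 3 ↦ 3
P = 2, Q = 0 ↦ 3
P = 2, Q = 1 ↦ 3
P = 2, Q = 2 ↦ 3
P = 2, Q = 3 ↦ 3
P = 3, Q = 0 ↦ 3
P = 3, Q = 1 ↦ 3
P = 3, Q = 2 ↦ 3
P = 3, Q = 3 ↦ 3
Every assignment gives a value ≥ 3.

Yes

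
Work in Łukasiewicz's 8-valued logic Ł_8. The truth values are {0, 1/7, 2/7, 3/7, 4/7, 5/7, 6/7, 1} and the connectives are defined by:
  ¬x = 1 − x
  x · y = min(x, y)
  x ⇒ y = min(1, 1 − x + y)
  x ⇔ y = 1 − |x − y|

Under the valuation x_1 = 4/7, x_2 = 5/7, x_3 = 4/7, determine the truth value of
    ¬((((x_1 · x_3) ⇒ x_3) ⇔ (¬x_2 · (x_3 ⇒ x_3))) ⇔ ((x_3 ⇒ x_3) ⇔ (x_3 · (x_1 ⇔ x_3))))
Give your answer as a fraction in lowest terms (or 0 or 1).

x_1 · x_3 = 4/7 · 4/7 = 4/7
(x_1 · x_3) ⇒ x_3 = 4/7 ⇒ 4/7 = 1
¬x_2 = ¬5/7 = 2/7
x_3 ⇒ x_3 = 4/7 ⇒ 4/7 = 1
¬x_2 · (x_3 ⇒ x_3) = 2/7 · 1 = 2/7
((x_1 · x_3) ⇒ x_3) ⇔ (¬x_2 · (x_3 ⇒ x_3)) = 1 ⇔ 2/7 = 2/7
x_3 ⇒ x_3 = 4/7 ⇒ 4/7 = 1
x_1 ⇔ x_3 = 4/7 ⇔ 4/7 = 1
x_3 · (x_1 ⇔ x_3) = 4/7 · 1 = 4/7
(x_3 ⇒ x_3) ⇔ (x_3 · (x_1 ⇔ x_3)) = 1 ⇔ 4/7 = 4/7
(((x_1 · x_3) ⇒ x_3) ⇔ (¬x_2 · (x_3 ⇒ x_3))) ⇔ ((x_3 ⇒ x_3) ⇔ (x_3 · (x_1 ⇔ x_3))) = 2/7 ⇔ 4/7 = 5/7
¬((((x_1 · x_3) ⇒ x_3) ⇔ (¬x_2 · (x_3 ⇒ x_3))) ⇔ ((x_3 ⇒ x_3) ⇔ (x_3 · (x_1 ⇔ x_3)))) = ¬5/7 = 2/7

2/7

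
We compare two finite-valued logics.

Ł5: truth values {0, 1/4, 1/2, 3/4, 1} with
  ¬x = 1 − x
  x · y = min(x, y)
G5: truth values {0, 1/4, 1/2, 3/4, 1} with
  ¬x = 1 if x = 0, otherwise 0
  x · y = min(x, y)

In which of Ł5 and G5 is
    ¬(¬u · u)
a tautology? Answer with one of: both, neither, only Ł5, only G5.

In Ł5: at u = 1/4 the value is 3/4 — not a tautology.
In G5: every assignment gives 1 — tautology.

only G5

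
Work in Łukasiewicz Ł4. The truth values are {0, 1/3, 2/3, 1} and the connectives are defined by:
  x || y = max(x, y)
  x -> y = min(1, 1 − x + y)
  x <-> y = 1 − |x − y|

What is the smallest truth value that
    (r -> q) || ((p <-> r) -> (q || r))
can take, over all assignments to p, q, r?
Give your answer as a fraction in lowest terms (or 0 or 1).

2/3

Take p = 0, q = 0, r = 1/3:
r -> q = 1/3 -> 0 = 2/3
p <-> r = 0 <-> 1/3 = 2/3
q || r = 0 || 1/3 = 1/3
(p <-> r) -> (q || r) = 2/3 -> 1/3 = 2/3
(r -> q) || ((p <-> r) -> (q || r)) = 2/3 || 2/3 = 2/3
No assignment yields a value below 2/3, so this is the minimum.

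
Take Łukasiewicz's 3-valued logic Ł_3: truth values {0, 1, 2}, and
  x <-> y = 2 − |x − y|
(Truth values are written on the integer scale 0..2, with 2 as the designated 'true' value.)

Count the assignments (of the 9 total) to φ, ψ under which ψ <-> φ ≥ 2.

3

φ = 0, ψ = 0 ↦ 2  ≥
φ = 0, ψ = 1 ↦ 1  <
φ = 0, ψ = 2 ↦ 0  <
φ = 1, ψ = 0 ↦ 1  <
φ = 1, ψ = 1 ↦ 2  ≥
φ = 1, ψ = 2 ↦ 1  <
φ = 2, ψ = 0 ↦ 0  <
φ = 2, ψ = 1 ↦ 1  <
φ = 2, ψ = 2 ↦ 2  ≥
So 3 of the 9 assignments meet the threshold.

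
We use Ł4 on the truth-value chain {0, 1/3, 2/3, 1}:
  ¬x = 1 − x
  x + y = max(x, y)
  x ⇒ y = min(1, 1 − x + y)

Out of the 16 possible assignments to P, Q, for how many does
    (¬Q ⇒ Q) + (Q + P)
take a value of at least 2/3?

14

P = 0, Q = 0 ↦ 0  <
P = 0, Q = 1/3 ↦ 2/3  ≥
P = 0, Q = 2/3 ↦ 1  ≥
P = 0, Q = 1 ↦ 1  ≥
P = 1/3, Q = 0 ↦ 1/3  <
P = 1/3, Q = 1/3 ↦ 2/3  ≥
P = 1/3, Q = 2/3 ↦ 1  ≥
P = 1/3, Q = 1 ↦ 1  ≥
P = 2/3, Q = 0 ↦ 2/3  ≥
P = 2/3, Q = 1/3 ↦ 2/3  ≥
P = 2/3, Q = 2/3 ↦ 1  ≥
P = 2/3, Q = 1 ↦ 1  ≥
P = 1, Q = 0 ↦ 1  ≥
P = 1, Q = 1/3 ↦ 1  ≥
P = 1, Q = 2/3 ↦ 1  ≥
P = 1, Q = 1 ↦ 1  ≥
So 14 of the 16 assignments meet the threshold.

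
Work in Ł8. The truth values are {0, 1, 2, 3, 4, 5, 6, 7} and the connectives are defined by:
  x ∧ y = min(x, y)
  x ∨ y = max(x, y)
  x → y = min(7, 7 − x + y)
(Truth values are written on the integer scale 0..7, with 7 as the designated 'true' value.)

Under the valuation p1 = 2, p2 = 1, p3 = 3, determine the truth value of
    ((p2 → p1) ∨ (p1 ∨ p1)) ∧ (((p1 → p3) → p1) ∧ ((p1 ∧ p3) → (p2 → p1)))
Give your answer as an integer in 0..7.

p2 → p1 = 1 → 2 = 7
p1 ∨ p1 = 2 ∨ 2 = 2
(p2 → p1) ∨ (p1 ∨ p1) = 7 ∨ 2 = 7
p1 → p3 = 2 → 3 = 7
(p1 → p3) → p1 = 7 → 2 = 2
p1 ∧ p3 = 2 ∧ 3 = 2
p2 → p1 = 1 → 2 = 7
(p1 ∧ p3) → (p2 → p1) = 2 → 7 = 7
((p1 → p3) → p1) ∧ ((p1 ∧ p3) → (p2 → p1)) = 2 ∧ 7 = 2
((p2 → p1) ∨ (p1 ∨ p1)) ∧ (((p1 → p3) → p1) ∧ ((p1 ∧ p3) → (p2 → p1))) = 7 ∧ 2 = 2

2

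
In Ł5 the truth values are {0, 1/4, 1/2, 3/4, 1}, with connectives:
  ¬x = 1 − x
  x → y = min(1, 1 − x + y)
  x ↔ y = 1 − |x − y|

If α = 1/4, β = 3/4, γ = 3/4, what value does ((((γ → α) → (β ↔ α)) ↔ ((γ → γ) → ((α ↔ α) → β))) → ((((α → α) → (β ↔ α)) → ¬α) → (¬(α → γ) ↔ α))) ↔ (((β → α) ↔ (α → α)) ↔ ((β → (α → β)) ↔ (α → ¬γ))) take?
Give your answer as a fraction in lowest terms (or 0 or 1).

γ → α = 3/4 → 1/4 = 1/2
β ↔ α = 3/4 ↔ 1/4 = 1/2
(γ → α) → (β ↔ α) = 1/2 → 1/2 = 1
γ → γ = 3/4 → 3/4 = 1
α ↔ α = 1/4 ↔ 1/4 = 1
(α ↔ α) → β = 1 → 3/4 = 3/4
(γ → γ) → ((α ↔ α) → β) = 1 → 3/4 = 3/4
((γ → α) → (β ↔ α)) ↔ ((γ → γ) → ((α ↔ α) → β)) = 1 ↔ 3/4 = 3/4
α → α = 1/4 → 1/4 = 1
β ↔ α = 3/4 ↔ 1/4 = 1/2
(α → α) → (β ↔ α) = 1 → 1/2 = 1/2
¬α = ¬1/4 = 3/4
((α → α) → (β ↔ α)) → ¬α = 1/2 → 3/4 = 1
α → γ = 1/4 → 3/4 = 1
¬(α → γ) = ¬1 = 0
¬(α → γ) ↔ α = 0 ↔ 1/4 = 3/4
(((α → α) → (β ↔ α)) → ¬α) → (¬(α → γ) ↔ α) = 1 → 3/4 = 3/4
(((γ → α) → (β ↔ α)) ↔ ((γ → γ) → ((α ↔ α) → β))) → ((((α → α) → (β ↔ α)) → ¬α) → (¬(α → γ) ↔ α)) = 3/4 → 3/4 = 1
β → α = 3/4 → 1/4 = 1/2
α → α = 1/4 → 1/4 = 1
(β → α) ↔ (α → α) = 1/2 ↔ 1 = 1/2
α → β = 1/4 → 3/4 = 1
β → (α → β) = 3/4 → 1 = 1
¬γ = ¬3/4 = 1/4
α → ¬γ = 1/4 → 1/4 = 1
(β → (α → β)) ↔ (α → ¬γ) = 1 ↔ 1 = 1
((β → α) ↔ (α → α)) ↔ ((β → (α → β)) ↔ (α → ¬γ)) = 1/2 ↔ 1 = 1/2
((((γ → α) → (β ↔ α)) ↔ ((γ → γ) → ((α ↔ α) → β))) → ((((α → α) → (β ↔ α)) → ¬α) → (¬(α → γ) ↔ α))) ↔ (((β → α) ↔ (α → α)) ↔ ((β → (α → β)) ↔ (α → ¬γ))) = 1 ↔ 1/2 = 1/2

1/2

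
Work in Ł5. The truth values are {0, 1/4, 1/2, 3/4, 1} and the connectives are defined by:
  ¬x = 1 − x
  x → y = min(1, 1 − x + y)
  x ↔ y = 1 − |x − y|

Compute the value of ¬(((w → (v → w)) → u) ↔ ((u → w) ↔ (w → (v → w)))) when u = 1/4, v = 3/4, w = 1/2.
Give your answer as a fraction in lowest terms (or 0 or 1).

3/4

v → w = 3/4 → 1/2 = 3/4
w → (v → w) = 1/2 → 3/4 = 1
(w → (v → w)) → u = 1 → 1/4 = 1/4
u → w = 1/4 → 1/2 = 1
v → w = 3/4 → 1/2 = 3/4
w → (v → w) = 1/2 → 3/4 = 1
(u → w) ↔ (w → (v → w)) = 1 ↔ 1 = 1
((w → (v → w)) → u) ↔ ((u → w) ↔ (w → (v → w))) = 1/4 ↔ 1 = 1/4
¬(((w → (v → w)) → u) ↔ ((u → w) ↔ (w → (v → w)))) = ¬1/4 = 3/4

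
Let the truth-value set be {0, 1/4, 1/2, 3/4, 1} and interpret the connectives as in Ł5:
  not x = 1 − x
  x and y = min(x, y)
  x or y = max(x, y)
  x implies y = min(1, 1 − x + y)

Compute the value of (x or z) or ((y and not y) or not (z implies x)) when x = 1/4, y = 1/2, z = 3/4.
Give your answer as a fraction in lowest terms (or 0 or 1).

3/4

x or z = 1/4 or 3/4 = 3/4
not y = not 1/2 = 1/2
y and not y = 1/2 and 1/2 = 1/2
z implies x = 3/4 implies 1/4 = 1/2
not (z implies x) = not 1/2 = 1/2
(y and not y) or not (z implies x) = 1/2 or 1/2 = 1/2
(x or z) or ((y and not y) or not (z implies x)) = 3/4 or 1/2 = 3/4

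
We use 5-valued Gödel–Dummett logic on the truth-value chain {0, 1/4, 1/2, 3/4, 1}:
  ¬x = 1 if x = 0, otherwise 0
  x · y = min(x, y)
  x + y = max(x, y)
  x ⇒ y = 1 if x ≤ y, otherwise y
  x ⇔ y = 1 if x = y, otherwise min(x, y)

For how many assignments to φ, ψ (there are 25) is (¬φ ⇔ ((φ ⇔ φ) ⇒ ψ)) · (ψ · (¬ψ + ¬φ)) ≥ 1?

1

value 1: 1 assignment (counts)
value 3/4: 1 assignment
value 1/2: 1 assignment
value 1/4: 1 assignment
value 0: 21 assignments
So 1 of the 25 assignments meets the threshold.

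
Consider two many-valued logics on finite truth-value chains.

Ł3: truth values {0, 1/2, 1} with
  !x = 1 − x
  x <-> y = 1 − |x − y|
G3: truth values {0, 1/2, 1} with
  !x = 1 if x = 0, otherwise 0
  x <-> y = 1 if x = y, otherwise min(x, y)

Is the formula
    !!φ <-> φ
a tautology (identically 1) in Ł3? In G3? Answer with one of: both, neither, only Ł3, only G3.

In Ł3: every assignment gives 1 — tautology.
In G3: at φ = 1/2 the value is 1/2 — not a tautology.

only Ł3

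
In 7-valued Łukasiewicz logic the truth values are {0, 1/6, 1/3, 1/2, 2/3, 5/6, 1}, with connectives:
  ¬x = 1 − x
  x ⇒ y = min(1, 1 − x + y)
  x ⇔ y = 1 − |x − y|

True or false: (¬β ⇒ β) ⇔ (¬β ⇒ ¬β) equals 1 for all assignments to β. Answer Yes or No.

Counterexample: take β = 0.
¬β = ¬0 = 1
¬β ⇒ β = 1 ⇒ 0 = 0
¬β = ¬0 = 1
¬β = ¬0 = 1
¬β ⇒ ¬β = 1 ⇒ 1 = 1
(¬β ⇒ β) ⇔ (¬β ⇒ ¬β) = 0 ⇔ 1 = 0
This gives 0 ≠ 1.

No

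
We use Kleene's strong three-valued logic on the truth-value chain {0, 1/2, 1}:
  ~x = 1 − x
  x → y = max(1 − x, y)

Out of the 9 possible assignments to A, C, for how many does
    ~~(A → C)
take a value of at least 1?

5

A = 0, C = 0 ↦ 1  ≥
A = 0, C = 1/2 ↦ 1  ≥
A = 0, C = 1 ↦ 1  ≥
A = 1/2, C = 0 ↦ 1/2  <
A = 1/2, C = 1/2 ↦ 1/2  <
A = 1/2, C = 1 ↦ 1  ≥
A = 1, C = 0 ↦ 0  <
A = 1, C = 1/2 ↦ 1/2  <
A = 1, C = 1 ↦ 1  ≥
So 5 of the 9 assignments meet the threshold.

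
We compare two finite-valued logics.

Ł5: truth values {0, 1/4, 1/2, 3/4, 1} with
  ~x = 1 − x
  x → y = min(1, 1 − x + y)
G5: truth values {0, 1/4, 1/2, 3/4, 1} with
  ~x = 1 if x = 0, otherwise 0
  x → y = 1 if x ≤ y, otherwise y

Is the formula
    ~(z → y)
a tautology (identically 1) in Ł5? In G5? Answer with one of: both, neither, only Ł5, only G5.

neither

In Ł5: at y = 0, z = 0 the value is 0 — not a tautology.
In G5: at y = 0, z = 0 the value is 0 — not a tautology.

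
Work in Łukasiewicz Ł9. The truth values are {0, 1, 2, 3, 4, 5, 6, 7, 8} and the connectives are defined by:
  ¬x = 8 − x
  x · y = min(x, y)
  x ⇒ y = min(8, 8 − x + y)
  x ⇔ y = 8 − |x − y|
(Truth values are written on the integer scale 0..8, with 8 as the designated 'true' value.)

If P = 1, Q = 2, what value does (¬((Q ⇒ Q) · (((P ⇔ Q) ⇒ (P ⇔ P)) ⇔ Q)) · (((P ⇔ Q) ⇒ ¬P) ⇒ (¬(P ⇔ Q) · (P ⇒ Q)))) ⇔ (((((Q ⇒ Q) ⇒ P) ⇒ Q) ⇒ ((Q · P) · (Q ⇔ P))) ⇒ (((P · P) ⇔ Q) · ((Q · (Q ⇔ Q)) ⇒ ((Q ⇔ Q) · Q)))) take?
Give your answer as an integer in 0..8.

1

Q ⇒ Q = 2 ⇒ 2 = 8
P ⇔ Q = 1 ⇔ 2 = 7
P ⇔ P = 1 ⇔ 1 = 8
(P ⇔ Q) ⇒ (P ⇔ P) = 7 ⇒ 8 = 8
((P ⇔ Q) ⇒ (P ⇔ P)) ⇔ Q = 8 ⇔ 2 = 2
(Q ⇒ Q) · (((P ⇔ Q) ⇒ (P ⇔ P)) ⇔ Q) = 8 · 2 = 2
¬((Q ⇒ Q) · (((P ⇔ Q) ⇒ (P ⇔ P)) ⇔ Q)) = ¬2 = 6
P ⇔ Q = 1 ⇔ 2 = 7
¬P = ¬1 = 7
(P ⇔ Q) ⇒ ¬P = 7 ⇒ 7 = 8
P ⇔ Q = 1 ⇔ 2 = 7
¬(P ⇔ Q) = ¬7 = 1
P ⇒ Q = 1 ⇒ 2 = 8
¬(P ⇔ Q) · (P ⇒ Q) = 1 · 8 = 1
((P ⇔ Q) ⇒ ¬P) ⇒ (¬(P ⇔ Q) · (P ⇒ Q)) = 8 ⇒ 1 = 1
¬((Q ⇒ Q) · (((P ⇔ Q) ⇒ (P ⇔ P)) ⇔ Q)) · (((P ⇔ Q) ⇒ ¬P) ⇒ (¬(P ⇔ Q) · (P ⇒ Q))) = 6 · 1 = 1
Q ⇒ Q = 2 ⇒ 2 = 8
(Q ⇒ Q) ⇒ P = 8 ⇒ 1 = 1
((Q ⇒ Q) ⇒ P) ⇒ Q = 1 ⇒ 2 = 8
Q · P = 2 · 1 = 1
Q ⇔ P = 2 ⇔ 1 = 7
(Q · P) · (Q ⇔ P) = 1 · 7 = 1
(((Q ⇒ Q) ⇒ P) ⇒ Q) ⇒ ((Q · P) · (Q ⇔ P)) = 8 ⇒ 1 = 1
P · P = 1 · 1 = 1
(P · P) ⇔ Q = 1 ⇔ 2 = 7
Q ⇔ Q = 2 ⇔ 2 = 8
Q · (Q ⇔ Q) = 2 · 8 = 2
Q ⇔ Q = 2 ⇔ 2 = 8
(Q ⇔ Q) · Q = 8 · 2 = 2
(Q · (Q ⇔ Q)) ⇒ ((Q ⇔ Q) · Q) = 2 ⇒ 2 = 8
((P · P) ⇔ Q) · ((Q · (Q ⇔ Q)) ⇒ ((Q ⇔ Q) · Q)) = 7 · 8 = 7
((((Q ⇒ Q) ⇒ P) ⇒ Q) ⇒ ((Q · P) · (Q ⇔ P))) ⇒ (((P · P) ⇔ Q) · ((Q · (Q ⇔ Q)) ⇒ ((Q ⇔ Q) · Q))) = 1 ⇒ 7 = 8
(¬((Q ⇒ Q) · (((P ⇔ Q) ⇒ (P ⇔ P)) ⇔ Q)) · (((P ⇔ Q) ⇒ ¬P) ⇒ (¬(P ⇔ Q) · (P ⇒ Q)))) ⇔ (((((Q ⇒ Q) ⇒ P) ⇒ Q) ⇒ ((Q · P) · (Q ⇔ P))) ⇒ (((P · P) ⇔ Q) · ((Q · (Q ⇔ Q)) ⇒ ((Q ⇔ Q) · Q)))) = 1 ⇔ 8 = 1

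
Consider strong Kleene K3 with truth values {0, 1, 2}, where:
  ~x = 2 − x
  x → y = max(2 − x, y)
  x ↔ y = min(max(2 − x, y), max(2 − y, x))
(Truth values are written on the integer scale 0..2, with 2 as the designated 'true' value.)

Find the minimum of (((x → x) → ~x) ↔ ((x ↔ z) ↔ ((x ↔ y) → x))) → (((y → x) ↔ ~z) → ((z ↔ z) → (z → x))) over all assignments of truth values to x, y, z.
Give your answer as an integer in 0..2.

1

Take x = 0, y = 0, z = 1:
x → x = 0 → 0 = 2
~x = ~0 = 2
(x → x) → ~x = 2 → 2 = 2
x ↔ z = 0 ↔ 1 = 1
x ↔ y = 0 ↔ 0 = 2
(x ↔ y) → x = 2 → 0 = 0
(x ↔ z) ↔ ((x ↔ y) → x) = 1 ↔ 0 = 1
((x → x) → ~x) ↔ ((x ↔ z) ↔ ((x ↔ y) → x)) = 2 ↔ 1 = 1
y → x = 0 → 0 = 2
~z = ~1 = 1
(y → x) ↔ ~z = 2 ↔ 1 = 1
z ↔ z = 1 ↔ 1 = 1
z → x = 1 → 0 = 1
(z ↔ z) → (z → x) = 1 → 1 = 1
((y → x) ↔ ~z) → ((z ↔ z) → (z → x)) = 1 → 1 = 1
(((x → x) → ~x) ↔ ((x ↔ z) ↔ ((x ↔ y) → x))) → (((y → x) ↔ ~z) → ((z ↔ z) → (z → x))) = 1 → 1 = 1
No assignment yields a value below 1, so this is the minimum.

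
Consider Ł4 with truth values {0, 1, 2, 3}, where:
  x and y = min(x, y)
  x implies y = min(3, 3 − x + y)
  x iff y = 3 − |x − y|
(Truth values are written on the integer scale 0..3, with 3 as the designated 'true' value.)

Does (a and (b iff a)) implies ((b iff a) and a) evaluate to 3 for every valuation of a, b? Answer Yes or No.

Yes

a = 0, b = 0 ↦ 3
a = 0, b = 1 ↦ 3
a = 0, b = 2 ↦ 3
a = 0, b = 3 ↦ 3
a = 1, b = 0 ↦ 3
a = 1, b = 1 ↦ 3
a = 1, b = 2 ↦ 3
a = 1, b = 3 ↦ 3
a = 2, b = 0 ↦ 3
a = 2, b = 1 ↦ 3
a = 2, b = 2 ↦ 3
a = 2, b = 3 ↦ 3
a = 3, b = 0 ↦ 3
a = 3, b = 1 ↦ 3
a = 3, b = 2 ↦ 3
a = 3, b = 3 ↦ 3
Every assignment gives a value ≥ 3.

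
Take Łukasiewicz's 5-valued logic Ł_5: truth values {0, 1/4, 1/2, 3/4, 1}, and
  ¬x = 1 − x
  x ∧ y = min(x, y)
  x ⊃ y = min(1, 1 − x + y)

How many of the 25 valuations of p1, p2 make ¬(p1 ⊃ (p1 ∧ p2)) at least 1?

1

value 1: 1 assignment (counts)
value 3/4: 2 assignments
value 1/2: 3 assignments
value 1/4: 4 assignments
value 0: 15 assignments
So 1 of the 25 assignments meets the threshold.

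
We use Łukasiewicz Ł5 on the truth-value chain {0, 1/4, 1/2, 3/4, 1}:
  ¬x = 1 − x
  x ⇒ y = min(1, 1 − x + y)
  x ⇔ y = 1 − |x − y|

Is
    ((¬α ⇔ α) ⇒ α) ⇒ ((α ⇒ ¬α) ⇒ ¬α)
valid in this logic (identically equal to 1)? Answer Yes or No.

Counterexample: take α = 3/4.
¬α = ¬3/4 = 1/4
¬α ⇔ α = 1/4 ⇔ 3/4 = 1/2
(¬α ⇔ α) ⇒ α = 1/2 ⇒ 3/4 = 1
¬α = ¬3/4 = 1/4
α ⇒ ¬α = 3/4 ⇒ 1/4 = 1/2
¬α = ¬3/4 = 1/4
(α ⇒ ¬α) ⇒ ¬α = 1/2 ⇒ 1/4 = 3/4
((¬α ⇔ α) ⇒ α) ⇒ ((α ⇒ ¬α) ⇒ ¬α) = 1 ⇒ 3/4 = 3/4
This gives 3/4 ≠ 1.

No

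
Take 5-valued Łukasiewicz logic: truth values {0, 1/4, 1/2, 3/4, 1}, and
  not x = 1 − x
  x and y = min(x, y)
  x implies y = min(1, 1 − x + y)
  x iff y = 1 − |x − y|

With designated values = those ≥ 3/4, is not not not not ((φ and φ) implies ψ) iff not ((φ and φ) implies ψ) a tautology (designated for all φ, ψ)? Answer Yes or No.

Counterexample: take φ = 0, ψ = 0.
φ and φ = 0 and 0 = 0
(φ and φ) implies ψ = 0 implies 0 = 1
not ((φ and φ) implies ψ) = not 1 = 0
not not ((φ and φ) implies ψ) = not 0 = 1
not not not ((φ and φ) implies ψ) = not 1 = 0
not not not not ((φ and φ) implies ψ) = not 0 = 1
φ and φ = 0 and 0 = 0
(φ and φ) implies ψ = 0 implies 0 = 1
not ((φ and φ) implies ψ) = not 1 = 0
not not not not ((φ and φ) implies ψ) iff not ((φ and φ) implies ψ) = 1 iff 0 = 0
This gives 0, which is below 3/4.

No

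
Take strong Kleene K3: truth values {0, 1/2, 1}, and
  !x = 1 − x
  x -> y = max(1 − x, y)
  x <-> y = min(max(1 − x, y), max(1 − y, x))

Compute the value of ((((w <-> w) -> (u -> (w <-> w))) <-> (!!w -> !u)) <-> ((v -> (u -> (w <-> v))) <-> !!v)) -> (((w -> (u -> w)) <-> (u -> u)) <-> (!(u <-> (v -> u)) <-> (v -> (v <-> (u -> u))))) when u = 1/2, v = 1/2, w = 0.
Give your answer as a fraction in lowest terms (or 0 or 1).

1/2

w <-> w = 0 <-> 0 = 1
w <-> w = 0 <-> 0 = 1
u -> (w <-> w) = 1/2 -> 1 = 1
(w <-> w) -> (u -> (w <-> w)) = 1 -> 1 = 1
!w = !0 = 1
!!w = !1 = 0
!u = !1/2 = 1/2
!!w -> !u = 0 -> 1/2 = 1
((w <-> w) -> (u -> (w <-> w))) <-> (!!w -> !u) = 1 <-> 1 = 1
w <-> v = 0 <-> 1/2 = 1/2
u -> (w <-> v) = 1/2 -> 1/2 = 1/2
v -> (u -> (w <-> v)) = 1/2 -> 1/2 = 1/2
!v = !1/2 = 1/2
!!v = !1/2 = 1/2
(v -> (u -> (w <-> v))) <-> !!v = 1/2 <-> 1/2 = 1/2
(((w <-> w) -> (u -> (w <-> w))) <-> (!!w -> !u)) <-> ((v -> (u -> (w <-> v))) <-> !!v) = 1 <-> 1/2 = 1/2
u -> w = 1/2 -> 0 = 1/2
w -> (u -> w) = 0 -> 1/2 = 1
u -> u = 1/2 -> 1/2 = 1/2
(w -> (u -> w)) <-> (u -> u) = 1 <-> 1/2 = 1/2
v -> u = 1/2 -> 1/2 = 1/2
u <-> (v -> u) = 1/2 <-> 1/2 = 1/2
!(u <-> (v -> u)) = !1/2 = 1/2
u -> u = 1/2 -> 1/2 = 1/2
v <-> (u -> u) = 1/2 <-> 1/2 = 1/2
v -> (v <-> (u -> u)) = 1/2 -> 1/2 = 1/2
!(u <-> (v -> u)) <-> (v -> (v <-> (u -> u))) = 1/2 <-> 1/2 = 1/2
((w -> (u -> w)) <-> (u -> u)) <-> (!(u <-> (v -> u)) <-> (v -> (v <-> (u -> u)))) = 1/2 <-> 1/2 = 1/2
((((w <-> w) -> (u -> (w <-> w))) <-> (!!w -> !u)) <-> ((v -> (u -> (w <-> v))) <-> !!v)) -> (((w -> (u -> w)) <-> (u -> u)) <-> (!(u <-> (v -> u)) <-> (v -> (v <-> (u -> u))))) = 1/2 -> 1/2 = 1/2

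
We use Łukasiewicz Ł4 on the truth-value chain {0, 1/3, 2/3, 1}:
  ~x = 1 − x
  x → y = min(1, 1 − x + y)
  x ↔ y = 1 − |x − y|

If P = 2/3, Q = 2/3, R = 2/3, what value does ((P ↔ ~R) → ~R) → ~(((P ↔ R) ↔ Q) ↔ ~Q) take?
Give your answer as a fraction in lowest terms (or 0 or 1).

2/3

~R = ~2/3 = 1/3
P ↔ ~R = 2/3 ↔ 1/3 = 2/3
~R = ~2/3 = 1/3
(P ↔ ~R) → ~R = 2/3 → 1/3 = 2/3
P ↔ R = 2/3 ↔ 2/3 = 1
(P ↔ R) ↔ Q = 1 ↔ 2/3 = 2/3
~Q = ~2/3 = 1/3
((P ↔ R) ↔ Q) ↔ ~Q = 2/3 ↔ 1/3 = 2/3
~(((P ↔ R) ↔ Q) ↔ ~Q) = ~2/3 = 1/3
((P ↔ ~R) → ~R) → ~(((P ↔ R) ↔ Q) ↔ ~Q) = 2/3 → 1/3 = 2/3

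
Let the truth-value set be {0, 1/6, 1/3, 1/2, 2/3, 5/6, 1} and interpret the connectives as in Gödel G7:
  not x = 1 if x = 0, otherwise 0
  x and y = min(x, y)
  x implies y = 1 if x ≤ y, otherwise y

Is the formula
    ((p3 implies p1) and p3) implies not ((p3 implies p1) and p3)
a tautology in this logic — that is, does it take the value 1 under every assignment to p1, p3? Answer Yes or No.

No

Counterexample: take p1 = 1/6, p3 = 1/6.
p3 implies p1 = 1/6 implies 1/6 = 1
(p3 implies p1) and p3 = 1 and 1/6 = 1/6
p3 implies p1 = 1/6 implies 1/6 = 1
(p3 implies p1) and p3 = 1 and 1/6 = 1/6
not ((p3 implies p1) and p3) = not 1/6 = 0
((p3 implies p1) and p3) implies not ((p3 implies p1) and p3) = 1/6 implies 0 = 0
This gives 0 ≠ 1.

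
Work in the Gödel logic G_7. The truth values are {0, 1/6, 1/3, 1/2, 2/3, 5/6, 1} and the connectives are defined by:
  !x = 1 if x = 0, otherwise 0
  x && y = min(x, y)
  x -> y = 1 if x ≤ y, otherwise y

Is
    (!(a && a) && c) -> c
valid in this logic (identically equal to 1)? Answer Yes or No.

Yes

At a = 1/3, c = 5/6, for instance:
a && a = 1/3 && 1/3 = 1/3
!(a && a) = !1/3 = 0
!(a && a) && c = 0 && 5/6 = 0
(!(a && a) && c) -> c = 0 -> 5/6 = 1
and checking the remaining 48 assignments likewise gives ≥ 1 in every case.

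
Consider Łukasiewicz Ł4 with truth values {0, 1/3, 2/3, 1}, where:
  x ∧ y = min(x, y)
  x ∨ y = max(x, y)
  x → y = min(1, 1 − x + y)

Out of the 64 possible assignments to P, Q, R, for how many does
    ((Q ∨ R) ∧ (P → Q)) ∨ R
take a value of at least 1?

value 1: 28 assignments (counts)
value 2/3: 20 assignments
value 1/3: 12 assignments
value 0: 4 assignments
So 28 of the 64 assignments meet the threshold.

28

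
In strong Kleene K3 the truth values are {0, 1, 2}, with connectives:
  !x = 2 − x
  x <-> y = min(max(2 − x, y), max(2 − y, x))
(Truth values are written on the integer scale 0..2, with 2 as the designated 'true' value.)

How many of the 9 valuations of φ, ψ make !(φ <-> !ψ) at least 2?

2

φ = 0, ψ = 0 ↦ 2  ≥
φ = 0, ψ = 1 ↦ 1  <
φ = 0, ψ = 2 ↦ 0  <
φ = 1, ψ = 0 ↦ 1  <
φ = 1, ψ = 1 ↦ 1  <
φ = 1, ψ = 2 ↦ 1  <
φ = 2, ψ = 0 ↦ 0  <
φ = 2, ψ = 1 ↦ 1  <
φ = 2, ψ = 2 ↦ 2  ≥
So 2 of the 9 assignments meet the threshold.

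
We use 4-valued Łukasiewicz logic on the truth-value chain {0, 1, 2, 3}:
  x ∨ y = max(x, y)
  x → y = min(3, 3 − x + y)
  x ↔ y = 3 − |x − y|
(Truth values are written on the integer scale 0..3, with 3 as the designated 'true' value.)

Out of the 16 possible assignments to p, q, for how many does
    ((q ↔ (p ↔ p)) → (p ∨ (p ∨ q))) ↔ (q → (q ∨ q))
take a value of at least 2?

16

p = 0, q = 0 ↦ 3  ≥
p = 0, q = 1 ↦ 3  ≥
p = 0, q = 2 ↦ 3  ≥
p = 0, q = 3 ↦ 3  ≥
p = 1, q = 0 ↦ 3  ≥
p = 1, q = 1 ↦ 3  ≥
p = 1, q = 2 ↦ 3  ≥
p = 1, q = 3 ↦ 3  ≥
p = 2, q = 0 ↦ 3  ≥
p = 2, q = 1 ↦ 3  ≥
p = 2, q = 2 ↦ 3  ≥
p = 2, q = 3 ↦ 3  ≥
p = 3, q = 0 ↦ 3  ≥
p = 3, q = 1 ↦ 3  ≥
p = 3, q = 2 ↦ 3  ≥
p = 3, q = 3 ↦ 3  ≥
So 16 of the 16 assignments meet the threshold.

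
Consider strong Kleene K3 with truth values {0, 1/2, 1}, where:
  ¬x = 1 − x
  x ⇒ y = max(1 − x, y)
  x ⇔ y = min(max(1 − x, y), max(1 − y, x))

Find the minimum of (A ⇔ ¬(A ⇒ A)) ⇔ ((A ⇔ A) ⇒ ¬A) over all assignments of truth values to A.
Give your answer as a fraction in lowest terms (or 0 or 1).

Take A = 1/2:
A ⇒ A = 1/2 ⇒ 1/2 = 1/2
¬(A ⇒ A) = ¬1/2 = 1/2
A ⇔ ¬(A ⇒ A) = 1/2 ⇔ 1/2 = 1/2
A ⇔ A = 1/2 ⇔ 1/2 = 1/2
¬A = ¬1/2 = 1/2
(A ⇔ A) ⇒ ¬A = 1/2 ⇒ 1/2 = 1/2
(A ⇔ ¬(A ⇒ A)) ⇔ ((A ⇔ A) ⇒ ¬A) = 1/2 ⇔ 1/2 = 1/2
No assignment yields a value below 1/2, so this is the minimum.

1/2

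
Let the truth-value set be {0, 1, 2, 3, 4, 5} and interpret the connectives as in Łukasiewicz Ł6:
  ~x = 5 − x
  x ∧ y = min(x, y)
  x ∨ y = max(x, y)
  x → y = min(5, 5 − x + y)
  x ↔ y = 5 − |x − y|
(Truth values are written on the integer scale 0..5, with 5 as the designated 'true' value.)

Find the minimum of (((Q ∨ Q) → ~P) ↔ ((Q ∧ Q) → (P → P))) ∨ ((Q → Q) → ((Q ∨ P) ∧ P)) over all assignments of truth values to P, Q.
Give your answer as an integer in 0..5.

Take P = 2, Q = 5:
Q ∨ Q = 5 ∨ 5 = 5
~P = ~2 = 3
(Q ∨ Q) → ~P = 5 → 3 = 3
Q ∧ Q = 5 ∧ 5 = 5
P → P = 2 → 2 = 5
(Q ∧ Q) → (P → P) = 5 → 5 = 5
((Q ∨ Q) → ~P) ↔ ((Q ∧ Q) → (P → P)) = 3 ↔ 5 = 3
Q → Q = 5 → 5 = 5
Q ∨ P = 5 ∨ 2 = 5
(Q ∨ P) ∧ P = 5 ∧ 2 = 2
(Q → Q) → ((Q ∨ P) ∧ P) = 5 → 2 = 2
(((Q ∨ Q) → ~P) ↔ ((Q ∧ Q) → (P → P))) ∨ ((Q → Q) → ((Q ∨ P) ∧ P)) = 3 ∨ 2 = 3
No assignment yields a value below 3, so this is the minimum.

3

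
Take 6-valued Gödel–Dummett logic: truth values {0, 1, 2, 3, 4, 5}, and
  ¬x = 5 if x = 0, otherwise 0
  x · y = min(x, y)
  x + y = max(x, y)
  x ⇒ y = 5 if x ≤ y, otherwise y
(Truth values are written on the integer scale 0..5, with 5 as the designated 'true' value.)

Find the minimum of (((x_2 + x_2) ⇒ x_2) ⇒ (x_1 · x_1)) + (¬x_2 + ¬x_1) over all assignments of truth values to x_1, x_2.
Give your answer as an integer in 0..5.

1

Take x_1 = 1, x_2 = 1:
x_2 + x_2 = 1 + 1 = 1
(x_2 + x_2) ⇒ x_2 = 1 ⇒ 1 = 5
x_1 · x_1 = 1 · 1 = 1
((x_2 + x_2) ⇒ x_2) ⇒ (x_1 · x_1) = 5 ⇒ 1 = 1
¬x_2 = ¬1 = 0
¬x_1 = ¬1 = 0
¬x_2 + ¬x_1 = 0 + 0 = 0
(((x_2 + x_2) ⇒ x_2) ⇒ (x_1 · x_1)) + (¬x_2 + ¬x_1) = 1 + 0 = 1
No assignment yields a value below 1, so this is the minimum.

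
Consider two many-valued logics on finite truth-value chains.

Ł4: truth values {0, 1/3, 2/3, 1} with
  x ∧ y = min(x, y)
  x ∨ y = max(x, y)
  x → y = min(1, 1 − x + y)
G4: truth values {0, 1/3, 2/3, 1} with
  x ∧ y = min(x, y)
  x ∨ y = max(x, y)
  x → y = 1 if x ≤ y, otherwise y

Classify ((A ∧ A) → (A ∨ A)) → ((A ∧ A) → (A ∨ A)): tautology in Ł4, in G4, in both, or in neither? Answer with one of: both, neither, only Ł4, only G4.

both

In Ł4: every assignment gives 1 — tautology.
In G4: every assignment gives 1 — tautology.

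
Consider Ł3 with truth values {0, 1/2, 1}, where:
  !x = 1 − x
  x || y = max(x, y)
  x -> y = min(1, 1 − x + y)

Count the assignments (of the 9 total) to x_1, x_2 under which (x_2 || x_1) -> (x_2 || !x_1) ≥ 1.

7

x_1 = 0, x_2 = 0 ↦ 1  ≥
x_1 = 0, x_2 = 1/2 ↦ 1  ≥
x_1 = 0, x_2 = 1 ↦ 1  ≥
x_1 = 1/2, x_2 = 0 ↦ 1  ≥
x_1 = 1/2, x_2 = 1/2 ↦ 1  ≥
x_1 = 1/2, x_2 = 1 ↦ 1  ≥
x_1 = 1, x_2 = 0 ↦ 0  <
x_1 = 1, x_2 = 1/2 ↦ 1/2  <
x_1 = 1, x_2 = 1 ↦ 1  ≥
So 7 of the 9 assignments meet the threshold.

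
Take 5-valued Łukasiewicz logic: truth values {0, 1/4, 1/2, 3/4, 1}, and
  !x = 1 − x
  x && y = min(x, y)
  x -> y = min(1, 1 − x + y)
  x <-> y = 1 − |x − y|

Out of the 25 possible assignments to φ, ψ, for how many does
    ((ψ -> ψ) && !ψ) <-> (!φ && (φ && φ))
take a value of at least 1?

5

value 1: 5 assignments (counts)
value 3/4: 8 assignments
value 1/2: 6 assignments
value 1/4: 4 assignments
value 0: 2 assignments
So 5 of the 25 assignments meet the threshold.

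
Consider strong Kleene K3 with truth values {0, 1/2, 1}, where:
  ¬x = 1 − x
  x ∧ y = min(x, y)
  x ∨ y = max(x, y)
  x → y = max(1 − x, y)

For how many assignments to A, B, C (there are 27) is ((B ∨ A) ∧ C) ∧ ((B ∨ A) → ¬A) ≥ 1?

value 1: 1 assignment (counts)
value 1/2: 9 assignments
value 0: 17 assignments
So 1 of the 27 assignments meets the threshold.

1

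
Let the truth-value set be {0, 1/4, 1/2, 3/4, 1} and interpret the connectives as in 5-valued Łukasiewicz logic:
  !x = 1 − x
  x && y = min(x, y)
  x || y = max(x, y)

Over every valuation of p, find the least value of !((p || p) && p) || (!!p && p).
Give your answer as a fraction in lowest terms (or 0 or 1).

1/2

Take p = 1/2:
p || p = 1/2 || 1/2 = 1/2
(p || p) && p = 1/2 && 1/2 = 1/2
!((p || p) && p) = !1/2 = 1/2
!p = !1/2 = 1/2
!!p = !1/2 = 1/2
!!p && p = 1/2 && 1/2 = 1/2
!((p || p) && p) || (!!p && p) = 1/2 || 1/2 = 1/2
No assignment yields a value below 1/2, so this is the minimum.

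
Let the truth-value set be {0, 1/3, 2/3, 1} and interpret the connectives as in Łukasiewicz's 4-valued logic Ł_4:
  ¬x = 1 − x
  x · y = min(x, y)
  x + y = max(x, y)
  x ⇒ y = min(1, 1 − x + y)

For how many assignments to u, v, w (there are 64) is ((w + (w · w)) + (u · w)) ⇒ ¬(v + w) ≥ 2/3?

value 1: 28 assignments (counts)
value 2/3: 16 assignments (counts)
value 1/3: 4 assignments
value 0: 16 assignments
So 44 of the 64 assignments meet the threshold.

44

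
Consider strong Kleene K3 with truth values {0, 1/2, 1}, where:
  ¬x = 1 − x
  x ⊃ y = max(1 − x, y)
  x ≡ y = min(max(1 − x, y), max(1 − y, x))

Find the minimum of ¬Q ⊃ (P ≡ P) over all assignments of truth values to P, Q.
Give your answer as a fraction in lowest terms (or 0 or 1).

Take P = 1/2, Q = 0:
¬Q = ¬0 = 1
P ≡ P = 1/2 ≡ 1/2 = 1/2
¬Q ⊃ (P ≡ P) = 1 ⊃ 1/2 = 1/2
No assignment yields a value below 1/2, so this is the minimum.

1/2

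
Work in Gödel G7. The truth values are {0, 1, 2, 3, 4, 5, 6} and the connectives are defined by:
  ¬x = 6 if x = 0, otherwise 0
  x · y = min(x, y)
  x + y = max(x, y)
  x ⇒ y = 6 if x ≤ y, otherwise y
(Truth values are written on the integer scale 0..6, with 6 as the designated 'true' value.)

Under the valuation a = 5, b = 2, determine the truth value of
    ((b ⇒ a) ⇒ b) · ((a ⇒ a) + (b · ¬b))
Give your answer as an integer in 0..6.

b ⇒ a = 2 ⇒ 5 = 6
(b ⇒ a) ⇒ b = 6 ⇒ 2 = 2
a ⇒ a = 5 ⇒ 5 = 6
¬b = ¬2 = 0
b · ¬b = 2 · 0 = 0
(a ⇒ a) + (b · ¬b) = 6 + 0 = 6
((b ⇒ a) ⇒ b) · ((a ⇒ a) + (b · ¬b)) = 2 · 6 = 2

2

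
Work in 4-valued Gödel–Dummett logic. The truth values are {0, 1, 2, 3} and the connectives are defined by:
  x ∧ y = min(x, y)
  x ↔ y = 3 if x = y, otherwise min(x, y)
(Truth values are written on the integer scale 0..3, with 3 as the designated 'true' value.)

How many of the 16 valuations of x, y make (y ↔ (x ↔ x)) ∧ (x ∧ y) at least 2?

x = 0, y = 0 ↦ 0  <
x = 0, y = 1 ↦ 0  <
x = 0, y = 2 ↦ 0  <
x = 0, y = 3 ↦ 0  <
x = 1, y = 0 ↦ 0  <
x = 1, y = 1 ↦ 1  <
x = 1, y = 2 ↦ 1  <
x = 1, y = 3 ↦ 1  <
x = 2, y = 0 ↦ 0  <
x = 2, y = 1 ↦ 1  <
x = 2, y = 2 ↦ 2  ≥
x = 2, y = 3 ↦ 2  ≥
x = 3, y = 0 ↦ 0  <
x = 3, y = 1 ↦ 1  <
x = 3, y = 2 ↦ 2  ≥
x = 3, y = 3 ↦ 3  ≥
So 4 of the 16 assignments meet the threshold.

4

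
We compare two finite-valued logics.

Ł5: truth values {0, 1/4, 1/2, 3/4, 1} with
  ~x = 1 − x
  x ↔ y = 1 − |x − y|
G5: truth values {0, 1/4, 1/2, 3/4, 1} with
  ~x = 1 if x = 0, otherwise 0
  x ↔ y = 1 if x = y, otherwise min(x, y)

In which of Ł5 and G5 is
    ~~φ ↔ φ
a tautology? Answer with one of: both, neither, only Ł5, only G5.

In Ł5: every assignment gives 1 — tautology.
In G5: at φ = 1/4 the value is 1/4 — not a tautology.

only Ł5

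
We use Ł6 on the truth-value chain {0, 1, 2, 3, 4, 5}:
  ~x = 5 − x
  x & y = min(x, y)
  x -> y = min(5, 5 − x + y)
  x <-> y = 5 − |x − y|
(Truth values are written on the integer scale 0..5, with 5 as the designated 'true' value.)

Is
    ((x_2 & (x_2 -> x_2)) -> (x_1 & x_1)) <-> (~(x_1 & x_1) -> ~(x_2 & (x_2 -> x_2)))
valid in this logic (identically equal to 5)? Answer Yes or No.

At x_1 = 1, x_2 = 5, for instance:
x_2 -> x_2 = 5 -> 5 = 5
x_2 & (x_2 -> x_2) = 5 & 5 = 5
x_1 & x_1 = 1 & 1 = 1
(x_2 & (x_2 -> x_2)) -> (x_1 & x_1) = 5 -> 1 = 1
~(x_1 & x_1) = ~1 = 4
~(x_2 & (x_2 -> x_2)) = ~5 = 0
~(x_1 & x_1) -> ~(x_2 & (x_2 -> x_2)) = 4 -> 0 = 1
((x_2 & (x_2 -> x_2)) -> (x_1 & x_1)) <-> (~(x_1 & x_1) -> ~(x_2 & (x_2 -> x_2))) = 1 <-> 1 = 5
and checking the remaining 35 assignments likewise gives ≥ 5 in every case.

Yes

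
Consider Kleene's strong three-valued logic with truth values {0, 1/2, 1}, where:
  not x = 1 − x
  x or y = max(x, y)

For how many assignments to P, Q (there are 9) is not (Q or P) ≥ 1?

P = 0, Q = 0 ↦ 1  ≥
P = 0, Q = 1/2 ↦ 1/2  <
P = 0, Q = 1 ↦ 0  <
P = 1/2, Q = 0 ↦ 1/2  <
P = 1/2, Q = 1/2 ↦ 1/2  <
P = 1/2, Q = 1 ↦ 0  <
P = 1, Q = 0 ↦ 0  <
P = 1, Q = 1/2 ↦ 0  <
P = 1, Q = 1 ↦ 0  <
So 1 of the 9 assignments meets the threshold.

1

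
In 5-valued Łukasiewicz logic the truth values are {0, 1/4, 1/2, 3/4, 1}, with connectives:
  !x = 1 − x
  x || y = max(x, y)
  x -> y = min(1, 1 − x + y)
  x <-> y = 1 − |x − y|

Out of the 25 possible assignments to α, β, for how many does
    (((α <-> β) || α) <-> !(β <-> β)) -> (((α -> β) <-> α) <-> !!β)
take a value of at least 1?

value 1: 21 assignments (counts)
value 1/2: 3 assignments
value 0: 1 assignment
So 21 of the 25 assignments meet the threshold.

21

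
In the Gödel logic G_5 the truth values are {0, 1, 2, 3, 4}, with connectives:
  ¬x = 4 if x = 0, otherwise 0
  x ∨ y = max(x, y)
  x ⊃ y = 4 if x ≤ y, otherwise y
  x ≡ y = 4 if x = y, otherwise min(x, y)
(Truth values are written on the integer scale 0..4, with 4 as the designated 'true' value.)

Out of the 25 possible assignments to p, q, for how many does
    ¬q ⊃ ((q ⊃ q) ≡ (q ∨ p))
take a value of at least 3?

22

value 4: 21 assignments (counts)
value 3: 1 assignment (counts)
value 2: 1 assignment
value 1: 1 assignment
value 0: 1 assignment
So 22 of the 25 assignments meet the threshold.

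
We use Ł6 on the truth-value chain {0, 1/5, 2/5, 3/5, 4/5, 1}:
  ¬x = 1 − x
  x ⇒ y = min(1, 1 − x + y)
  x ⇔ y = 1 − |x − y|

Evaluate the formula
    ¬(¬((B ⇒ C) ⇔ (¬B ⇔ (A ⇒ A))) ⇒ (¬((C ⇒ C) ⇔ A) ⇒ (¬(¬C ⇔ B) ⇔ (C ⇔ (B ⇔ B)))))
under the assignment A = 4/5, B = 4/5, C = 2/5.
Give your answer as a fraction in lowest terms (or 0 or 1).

0

B ⇒ C = 4/5 ⇒ 2/5 = 3/5
¬B = ¬4/5 = 1/5
A ⇒ A = 4/5 ⇒ 4/5 = 1
¬B ⇔ (A ⇒ A) = 1/5 ⇔ 1 = 1/5
(B ⇒ C) ⇔ (¬B ⇔ (A ⇒ A)) = 3/5 ⇔ 1/5 = 3/5
¬((B ⇒ C) ⇔ (¬B ⇔ (A ⇒ A))) = ¬3/5 = 2/5
C ⇒ C = 2/5 ⇒ 2/5 = 1
(C ⇒ C) ⇔ A = 1 ⇔ 4/5 = 4/5
¬((C ⇒ C) ⇔ A) = ¬4/5 = 1/5
¬C = ¬2/5 = 3/5
¬C ⇔ B = 3/5 ⇔ 4/5 = 4/5
¬(¬C ⇔ B) = ¬4/5 = 1/5
B ⇔ B = 4/5 ⇔ 4/5 = 1
C ⇔ (B ⇔ B) = 2/5 ⇔ 1 = 2/5
¬(¬C ⇔ B) ⇔ (C ⇔ (B ⇔ B)) = 1/5 ⇔ 2/5 = 4/5
¬((C ⇒ C) ⇔ A) ⇒ (¬(¬C ⇔ B) ⇔ (C ⇔ (B ⇔ B))) = 1/5 ⇒ 4/5 = 1
¬((B ⇒ C) ⇔ (¬B ⇔ (A ⇒ A))) ⇒ (¬((C ⇒ C) ⇔ A) ⇒ (¬(¬C ⇔ B) ⇔ (C ⇔ (B ⇔ B)))) = 2/5 ⇒ 1 = 1
¬(¬((B ⇒ C) ⇔ (¬B ⇔ (A ⇒ A))) ⇒ (¬((C ⇒ C) ⇔ A) ⇒ (¬(¬C ⇔ B) ⇔ (C ⇔ (B ⇔ B))))) = ¬1 = 0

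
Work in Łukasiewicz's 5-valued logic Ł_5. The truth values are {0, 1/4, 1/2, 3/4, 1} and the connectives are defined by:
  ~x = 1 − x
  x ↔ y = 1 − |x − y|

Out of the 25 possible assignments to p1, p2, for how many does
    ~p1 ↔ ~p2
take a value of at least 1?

5

value 1: 5 assignments (counts)
value 3/4: 8 assignments
value 1/2: 6 assignments
value 1/4: 4 assignments
value 0: 2 assignments
So 5 of the 25 assignments meet the threshold.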